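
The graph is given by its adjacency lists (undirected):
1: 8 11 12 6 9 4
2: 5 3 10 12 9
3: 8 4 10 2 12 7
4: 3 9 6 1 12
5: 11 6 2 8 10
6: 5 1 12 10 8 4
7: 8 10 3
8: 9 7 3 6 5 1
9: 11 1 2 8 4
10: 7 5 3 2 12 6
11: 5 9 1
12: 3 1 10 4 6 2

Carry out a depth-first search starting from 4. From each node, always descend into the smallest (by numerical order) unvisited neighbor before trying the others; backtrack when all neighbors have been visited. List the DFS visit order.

4 1 6 5 2 3 7 8 9 11 10 12

Visit 4
4 → 1
1 → 6
6 → 5
5 → 2
2 → 3
3 → 7
7 → 8
8 → 9
9 → 11
7 → 10
10 → 12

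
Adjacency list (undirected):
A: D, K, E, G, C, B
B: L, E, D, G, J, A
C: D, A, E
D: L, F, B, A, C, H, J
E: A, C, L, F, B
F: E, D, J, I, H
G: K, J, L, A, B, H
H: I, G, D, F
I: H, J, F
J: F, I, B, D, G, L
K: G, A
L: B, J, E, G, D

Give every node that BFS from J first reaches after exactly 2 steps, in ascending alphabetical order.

A, C, E, H, K

Level 0: J
Level 1: B, D, F, G, I, L
Level 2: A, C, E, H, K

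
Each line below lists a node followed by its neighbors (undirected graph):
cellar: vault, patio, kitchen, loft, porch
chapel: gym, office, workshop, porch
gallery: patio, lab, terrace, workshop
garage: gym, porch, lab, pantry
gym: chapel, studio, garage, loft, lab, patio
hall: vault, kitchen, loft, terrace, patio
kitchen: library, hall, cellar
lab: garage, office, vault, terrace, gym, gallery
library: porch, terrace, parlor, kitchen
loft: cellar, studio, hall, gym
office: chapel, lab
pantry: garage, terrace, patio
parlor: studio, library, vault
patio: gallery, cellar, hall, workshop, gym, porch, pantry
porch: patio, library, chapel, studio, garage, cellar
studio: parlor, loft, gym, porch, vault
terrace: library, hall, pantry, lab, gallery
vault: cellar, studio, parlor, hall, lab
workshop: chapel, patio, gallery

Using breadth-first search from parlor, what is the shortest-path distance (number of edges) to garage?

3

Level 0: parlor
Level 1: library, studio, vault
Level 2: cellar, gym, hall, kitchen, lab, loft, porch, terrace
Level 3: chapel, gallery, garage, office, pantry, patio
Level 4: workshop
garage first appears at level 3.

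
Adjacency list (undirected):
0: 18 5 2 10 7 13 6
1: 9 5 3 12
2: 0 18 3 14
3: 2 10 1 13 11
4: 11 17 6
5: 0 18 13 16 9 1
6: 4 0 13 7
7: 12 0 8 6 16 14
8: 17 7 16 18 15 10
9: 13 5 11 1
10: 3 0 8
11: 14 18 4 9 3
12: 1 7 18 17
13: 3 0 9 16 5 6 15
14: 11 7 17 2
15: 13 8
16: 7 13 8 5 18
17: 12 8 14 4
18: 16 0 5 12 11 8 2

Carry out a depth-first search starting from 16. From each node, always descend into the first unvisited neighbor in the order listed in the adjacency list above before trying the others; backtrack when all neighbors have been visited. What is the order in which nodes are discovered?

16, 7, 12, 1, 9, 13, 3, 2, 0, 18, 5, 11, 14, 17, 8, 15, 10, 4, 6

Visit 16
16 → 7
7 → 12
12 → 1
1 → 9
9 → 13
13 → 3
3 → 2
2 → 0
0 → 18
18 → 5
18 → 11
11 → 14
14 → 17
17 → 8
8 → 15
8 → 10
17 → 4
4 → 6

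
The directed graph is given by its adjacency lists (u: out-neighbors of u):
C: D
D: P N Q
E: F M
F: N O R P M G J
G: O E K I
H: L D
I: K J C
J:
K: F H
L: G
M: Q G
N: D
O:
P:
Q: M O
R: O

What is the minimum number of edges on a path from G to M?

2

Level 0: G
Level 1: E, I, K, O
Level 2: C, F, H, J, M
Level 3: D, L, N, P, Q, R
M first appears at level 2.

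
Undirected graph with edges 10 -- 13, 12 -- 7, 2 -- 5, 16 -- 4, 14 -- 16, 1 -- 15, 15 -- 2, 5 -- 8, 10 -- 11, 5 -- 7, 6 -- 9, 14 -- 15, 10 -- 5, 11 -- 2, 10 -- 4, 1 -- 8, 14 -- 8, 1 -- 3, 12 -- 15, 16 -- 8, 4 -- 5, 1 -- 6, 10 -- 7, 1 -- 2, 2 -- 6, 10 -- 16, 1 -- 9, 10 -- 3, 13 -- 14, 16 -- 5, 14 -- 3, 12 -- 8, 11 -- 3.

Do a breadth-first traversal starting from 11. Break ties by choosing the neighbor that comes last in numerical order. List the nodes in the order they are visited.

11 10 3 2 16 13 7 5 4 14 1 15 6 8 12 9

Visit 11; enqueue 10, 3, 2 → queue [10, 3, 2]
Visit 10; enqueue 16, 13, 7, 5, 4 → queue [3, 2, 16, 13, 7, 5, 4]
Visit 3; enqueue 14, 1 → queue [2, 16, 13, 7, 5, 4, 14, 1]
Visit 2; enqueue 15, 6 → queue [16, 13, 7, 5, 4, 14, 1, 15, 6]
Visit 16; enqueue 8 → queue [13, 7, 5, 4, 14, 1, 15, 6, 8]
Visit 13 → queue [7, 5, 4, 14, 1, 15, 6, 8]
Visit 7; enqueue 12 → queue [5, 4, 14, 1, 15, 6, 8, 12]
Visit 5 → queue [4, 14, 1, 15, 6, 8, 12]
Visit 4 → queue [14, 1, 15, 6, 8, 12]
Visit 14 → queue [1, 15, 6, 8, 12]
Visit 1; enqueue 9 → queue [15, 6, 8, 12, 9]
Visit 15 → queue [6, 8, 12, 9]
Visit 6 → queue [8, 12, 9]
Visit 8 → queue [12, 9]
Visit 12 → queue [9]
Visit 9 → queue []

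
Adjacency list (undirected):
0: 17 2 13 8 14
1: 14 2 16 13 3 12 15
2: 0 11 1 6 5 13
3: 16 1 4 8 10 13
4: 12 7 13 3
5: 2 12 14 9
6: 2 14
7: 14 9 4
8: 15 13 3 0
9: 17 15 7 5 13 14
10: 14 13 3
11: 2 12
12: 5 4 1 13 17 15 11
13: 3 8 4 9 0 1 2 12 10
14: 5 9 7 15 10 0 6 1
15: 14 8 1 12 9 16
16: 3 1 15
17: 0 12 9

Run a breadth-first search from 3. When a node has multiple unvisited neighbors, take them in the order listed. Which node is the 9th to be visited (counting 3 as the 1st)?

Visit 3; enqueue 16, 1, 4, 8, 10, 13 → queue [16, 1, 4, 8, 10, 13]
Visit 16; enqueue 15 → queue [1, 4, 8, 10, 13, 15]
Visit 1; enqueue 14, 2, 12 → queue [4, 8, 10, 13, 15, 14, 2, 12]
Visit 4; enqueue 7 → queue [8, 10, 13, 15, 14, 2, 12, 7]
Visit 8; enqueue 0 → queue [10, 13, 15, 14, 2, 12, 7, 0]
Visit 10 → queue [13, 15, 14, 2, 12, 7, 0]
Visit 13; enqueue 9 → queue [15, 14, 2, 12, 7, 0, 9]
Visit 15 → queue [14, 2, 12, 7, 0, 9]
Visit 14; enqueue 5, 6 → queue [2, 12, 7, 0, 9, 5, 6]
Visit 2; enqueue 11 → queue [12, 7, 0, 9, 5, 6, 11]
Visit 12; enqueue 17 → queue [7, 0, 9, 5, 6, 11, 17]
Visit 7 → queue [0, 9, 5, 6, 11, 17]
Visit 0 → queue [9, 5, 6, 11, 17]
Visit 9 → queue [5, 6, 11, 17]
Visit 5 → queue [6, 11, 17]
Visit 6 → queue [11, 17]
Visit 11 → queue [17]
Visit 17 → queue []

Visit order: 3, 16, 1, 4, 8, 10, 13, 15, 14, 2, 12, 7, 0, 9, 5, 6, 11, 17

14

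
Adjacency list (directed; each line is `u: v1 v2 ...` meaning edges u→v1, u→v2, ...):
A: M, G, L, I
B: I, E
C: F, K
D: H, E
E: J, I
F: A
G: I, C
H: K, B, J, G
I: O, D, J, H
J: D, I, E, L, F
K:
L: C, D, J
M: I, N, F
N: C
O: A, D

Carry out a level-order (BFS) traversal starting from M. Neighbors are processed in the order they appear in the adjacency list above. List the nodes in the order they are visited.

M, I, N, F, O, D, J, H, C, A, E, L, K, B, G

Visit M; enqueue I, N, F → queue [I, N, F]
Visit I; enqueue O, D, J, H → queue [N, F, O, D, J, H]
Visit N; enqueue C → queue [F, O, D, J, H, C]
Visit F; enqueue A → queue [O, D, J, H, C, A]
Visit O → queue [D, J, H, C, A]
Visit D; enqueue E → queue [J, H, C, A, E]
Visit J; enqueue L → queue [H, C, A, E, L]
Visit H; enqueue K, B, G → queue [C, A, E, L, K, B, G]
Visit C → queue [A, E, L, K, B, G]
Visit A → queue [E, L, K, B, G]
Visit E → queue [L, K, B, G]
Visit L → queue [K, B, G]
Visit K → queue [B, G]
Visit B → queue [G]
Visit G → queue []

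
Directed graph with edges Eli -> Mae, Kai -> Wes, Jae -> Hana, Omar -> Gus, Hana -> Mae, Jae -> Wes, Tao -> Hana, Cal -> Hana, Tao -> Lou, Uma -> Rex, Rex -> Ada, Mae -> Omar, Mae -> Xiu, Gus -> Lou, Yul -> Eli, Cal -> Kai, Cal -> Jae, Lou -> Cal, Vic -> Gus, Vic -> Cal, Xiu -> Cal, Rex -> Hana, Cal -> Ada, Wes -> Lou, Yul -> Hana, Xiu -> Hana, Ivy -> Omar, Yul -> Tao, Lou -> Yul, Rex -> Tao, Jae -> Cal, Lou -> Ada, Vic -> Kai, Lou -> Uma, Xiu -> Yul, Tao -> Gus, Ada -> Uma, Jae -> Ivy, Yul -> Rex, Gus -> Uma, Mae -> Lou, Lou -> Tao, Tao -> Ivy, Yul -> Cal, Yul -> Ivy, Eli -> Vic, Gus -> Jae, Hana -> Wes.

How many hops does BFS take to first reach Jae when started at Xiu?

2

Level 0: Xiu
Level 1: Cal, Hana, Yul
Level 2: Ada, Eli, Ivy, Jae, Kai, Mae, Rex, Tao, Wes
Level 3: Gus, Lou, Omar, Uma, Vic
Jae first appears at level 2.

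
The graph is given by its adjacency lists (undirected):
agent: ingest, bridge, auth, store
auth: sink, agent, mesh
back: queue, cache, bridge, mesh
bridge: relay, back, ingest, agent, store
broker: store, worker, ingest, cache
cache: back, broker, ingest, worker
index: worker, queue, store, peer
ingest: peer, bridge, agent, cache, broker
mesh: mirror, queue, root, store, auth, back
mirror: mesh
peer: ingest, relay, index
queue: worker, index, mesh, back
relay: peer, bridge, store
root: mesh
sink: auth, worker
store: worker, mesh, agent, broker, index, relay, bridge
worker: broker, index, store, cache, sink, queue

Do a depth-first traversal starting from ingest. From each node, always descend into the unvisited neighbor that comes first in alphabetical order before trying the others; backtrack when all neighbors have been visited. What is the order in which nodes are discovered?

ingest agent auth mesh back bridge relay peer index queue worker broker cache store sink mirror root

Visit ingest
ingest → agent
agent → auth
auth → mesh
mesh → back
back → bridge
bridge → relay
relay → peer
peer → index
index → queue
queue → worker
worker → broker
broker → cache
broker → store
worker → sink
mesh → mirror
mesh → root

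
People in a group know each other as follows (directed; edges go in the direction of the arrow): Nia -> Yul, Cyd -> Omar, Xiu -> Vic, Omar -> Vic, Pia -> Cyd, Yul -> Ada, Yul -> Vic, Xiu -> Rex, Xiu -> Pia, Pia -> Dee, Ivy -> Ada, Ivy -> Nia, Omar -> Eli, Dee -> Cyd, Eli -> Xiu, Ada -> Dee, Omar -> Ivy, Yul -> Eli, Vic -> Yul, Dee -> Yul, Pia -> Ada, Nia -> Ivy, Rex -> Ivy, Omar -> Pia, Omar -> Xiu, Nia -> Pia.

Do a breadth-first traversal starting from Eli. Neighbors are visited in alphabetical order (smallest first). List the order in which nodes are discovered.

Eli → Xiu → Pia → Rex → Vic → Ada → Cyd → Dee → Ivy → Yul → Omar → Nia

Visit Eli; enqueue Xiu → queue [Xiu]
Visit Xiu; enqueue Pia, Rex, Vic → queue [Pia, Rex, Vic]
Visit Pia; enqueue Ada, Cyd, Dee → queue [Rex, Vic, Ada, Cyd, Dee]
Visit Rex; enqueue Ivy → queue [Vic, Ada, Cyd, Dee, Ivy]
Visit Vic; enqueue Yul → queue [Ada, Cyd, Dee, Ivy, Yul]
Visit Ada → queue [Cyd, Dee, Ivy, Yul]
Visit Cyd; enqueue Omar → queue [Dee, Ivy, Yul, Omar]
Visit Dee → queue [Ivy, Yul, Omar]
Visit Ivy; enqueue Nia → queue [Yul, Omar, Nia]
Visit Yul → queue [Omar, Nia]
Visit Omar → queue [Nia]
Visit Nia → queue []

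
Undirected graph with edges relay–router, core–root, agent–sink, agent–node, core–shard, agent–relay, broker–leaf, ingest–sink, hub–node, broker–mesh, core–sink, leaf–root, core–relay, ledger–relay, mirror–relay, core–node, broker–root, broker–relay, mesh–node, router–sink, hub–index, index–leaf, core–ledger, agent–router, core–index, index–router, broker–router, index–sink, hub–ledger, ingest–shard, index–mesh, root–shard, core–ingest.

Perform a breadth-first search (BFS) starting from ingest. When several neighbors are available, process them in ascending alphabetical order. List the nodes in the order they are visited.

Visit ingest; enqueue core, shard, sink → queue [core, shard, sink]
Visit core; enqueue index, ledger, node, relay, root → queue [shard, sink, index, ledger, node, relay, root]
Visit shard → queue [sink, index, ledger, node, relay, root]
Visit sink; enqueue agent, router → queue [index, ledger, node, relay, root, agent, router]
Visit index; enqueue hub, leaf, mesh → queue [ledger, node, relay, root, agent, router, hub, leaf, mesh]
Visit ledger → queue [node, relay, root, agent, router, hub, leaf, mesh]
Visit node → queue [relay, root, agent, router, hub, leaf, mesh]
Visit relay; enqueue broker, mirror → queue [root, agent, router, hub, leaf, mesh, broker, mirror]
Visit root → queue [agent, router, hub, leaf, mesh, broker, mirror]
Visit agent → queue [router, hub, leaf, mesh, broker, mirror]
Visit router → queue [hub, leaf, mesh, broker, mirror]
Visit hub → queue [leaf, mesh, broker, mirror]
Visit leaf → queue [mesh, broker, mirror]
Visit mesh → queue [broker, mirror]
Visit broker → queue [mirror]
Visit mirror → queue []

ingest -> core -> shard -> sink -> index -> ledger -> node -> relay -> root -> agent -> router -> hub -> leaf -> mesh -> broker -> mirror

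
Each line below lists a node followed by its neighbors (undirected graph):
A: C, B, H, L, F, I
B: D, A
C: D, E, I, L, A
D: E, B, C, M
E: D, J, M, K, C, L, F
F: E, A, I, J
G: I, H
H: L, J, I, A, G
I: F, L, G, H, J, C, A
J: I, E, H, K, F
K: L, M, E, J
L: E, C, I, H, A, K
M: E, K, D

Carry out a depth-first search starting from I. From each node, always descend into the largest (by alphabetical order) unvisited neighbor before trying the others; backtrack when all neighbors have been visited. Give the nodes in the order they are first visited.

Visit I
I → L
L → K
K → M
M → E
E → J
J → H
H → G
H → A
A → F
A → C
C → D
D → B

I L K M E J H G A F C D B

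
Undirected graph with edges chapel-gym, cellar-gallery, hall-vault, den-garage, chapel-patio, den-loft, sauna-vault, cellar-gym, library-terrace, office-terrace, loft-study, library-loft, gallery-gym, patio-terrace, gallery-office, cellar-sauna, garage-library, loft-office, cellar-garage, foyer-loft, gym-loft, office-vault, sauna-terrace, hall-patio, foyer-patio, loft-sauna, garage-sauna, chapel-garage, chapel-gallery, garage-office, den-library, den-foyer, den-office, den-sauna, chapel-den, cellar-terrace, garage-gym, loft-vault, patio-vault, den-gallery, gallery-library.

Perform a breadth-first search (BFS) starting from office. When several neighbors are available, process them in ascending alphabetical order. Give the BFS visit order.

office den gallery garage loft terrace vault chapel foyer library sauna cellar gym study patio hall

Visit office; enqueue den, gallery, garage, loft, terrace, vault → queue [den, gallery, garage, loft, terrace, vault]
Visit den; enqueue chapel, foyer, library, sauna → queue [gallery, garage, loft, terrace, vault, chapel, foyer, library, sauna]
Visit gallery; enqueue cellar, gym → queue [garage, loft, terrace, vault, chapel, foyer, library, sauna, cellar, gym]
Visit garage → queue [loft, terrace, vault, chapel, foyer, library, sauna, cellar, gym]
Visit loft; enqueue study → queue [terrace, vault, chapel, foyer, library, sauna, cellar, gym, study]
Visit terrace; enqueue patio → queue [vault, chapel, foyer, library, sauna, cellar, gym, study, patio]
Visit vault; enqueue hall → queue [chapel, foyer, library, sauna, cellar, gym, study, patio, hall]
Visit chapel → queue [foyer, library, sauna, cellar, gym, study, patio, hall]
Visit foyer → queue [library, sauna, cellar, gym, study, patio, hall]
Visit library → queue [sauna, cellar, gym, study, patio, hall]
Visit sauna → queue [cellar, gym, study, patio, hall]
Visit cellar → queue [gym, study, patio, hall]
Visit gym → queue [study, patio, hall]
Visit study → queue [patio, hall]
Visit patio → queue [hall]
Visit hall → queue []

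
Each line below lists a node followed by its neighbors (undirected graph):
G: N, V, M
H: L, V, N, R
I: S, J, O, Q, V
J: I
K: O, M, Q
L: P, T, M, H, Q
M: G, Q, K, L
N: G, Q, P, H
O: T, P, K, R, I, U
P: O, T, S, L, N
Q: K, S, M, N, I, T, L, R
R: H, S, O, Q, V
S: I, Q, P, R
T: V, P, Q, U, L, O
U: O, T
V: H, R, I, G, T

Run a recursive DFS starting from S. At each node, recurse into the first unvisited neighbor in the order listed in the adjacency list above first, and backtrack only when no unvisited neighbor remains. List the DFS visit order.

Visit S
S → I
I → J
I → O
O → T
T → V
V → H
H → L
L → P
P → N
N → G
G → M
M → Q
Q → K
Q → R
T → U

S, I, J, O, T, V, H, L, P, N, G, M, Q, K, R, U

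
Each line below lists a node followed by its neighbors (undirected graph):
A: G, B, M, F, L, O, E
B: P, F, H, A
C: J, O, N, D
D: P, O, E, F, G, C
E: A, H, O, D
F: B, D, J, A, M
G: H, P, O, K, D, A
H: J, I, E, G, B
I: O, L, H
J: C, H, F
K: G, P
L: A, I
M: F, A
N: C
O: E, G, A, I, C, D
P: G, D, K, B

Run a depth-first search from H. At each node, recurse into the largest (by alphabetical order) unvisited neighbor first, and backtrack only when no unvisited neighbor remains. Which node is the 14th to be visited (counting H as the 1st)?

C

Visit H
H → J
J → F
F → M
M → A
A → O
O → I
I → L
O → G
G → P
P → K
P → D
D → E
D → C
C → N
P → B

Visit order: H, J, F, M, A, O, I, L, G, P, K, D, E, C, N, B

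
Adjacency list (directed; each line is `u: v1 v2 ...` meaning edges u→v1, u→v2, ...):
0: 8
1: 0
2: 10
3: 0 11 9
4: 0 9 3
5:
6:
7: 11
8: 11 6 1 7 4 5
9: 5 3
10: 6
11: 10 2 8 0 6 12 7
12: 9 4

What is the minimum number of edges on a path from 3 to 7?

Level 0: 3
Level 1: 0, 9, 11
Level 2: 2, 5, 6, 7, 8, 10, 12
Level 3: 1, 4
7 first appears at level 2.

2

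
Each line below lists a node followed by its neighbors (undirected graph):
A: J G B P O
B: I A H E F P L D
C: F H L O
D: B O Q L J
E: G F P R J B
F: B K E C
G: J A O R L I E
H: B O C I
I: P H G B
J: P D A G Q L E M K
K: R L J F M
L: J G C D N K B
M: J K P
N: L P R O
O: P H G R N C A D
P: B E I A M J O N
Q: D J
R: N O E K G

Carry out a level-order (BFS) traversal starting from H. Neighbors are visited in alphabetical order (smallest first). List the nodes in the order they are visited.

Visit H; enqueue B, C, I, O → queue [B, C, I, O]
Visit B; enqueue A, D, E, F, L, P → queue [C, I, O, A, D, E, F, L, P]
Visit C → queue [I, O, A, D, E, F, L, P]
Visit I; enqueue G → queue [O, A, D, E, F, L, P, G]
Visit O; enqueue N, R → queue [A, D, E, F, L, P, G, N, R]
Visit A; enqueue J → queue [D, E, F, L, P, G, N, R, J]
Visit D; enqueue Q → queue [E, F, L, P, G, N, R, J, Q]
Visit E → queue [F, L, P, G, N, R, J, Q]
Visit F; enqueue K → queue [L, P, G, N, R, J, Q, K]
Visit L → queue [P, G, N, R, J, Q, K]
Visit P; enqueue M → queue [G, N, R, J, Q, K, M]
Visit G → queue [N, R, J, Q, K, M]
Visit N → queue [R, J, Q, K, M]
Visit R → queue [J, Q, K, M]
Visit J → queue [Q, K, M]
Visit Q → queue [K, M]
Visit K → queue [M]
Visit M → queue []

H → B → C → I → O → A → D → E → F → L → P → G → N → R → J → Q → K → M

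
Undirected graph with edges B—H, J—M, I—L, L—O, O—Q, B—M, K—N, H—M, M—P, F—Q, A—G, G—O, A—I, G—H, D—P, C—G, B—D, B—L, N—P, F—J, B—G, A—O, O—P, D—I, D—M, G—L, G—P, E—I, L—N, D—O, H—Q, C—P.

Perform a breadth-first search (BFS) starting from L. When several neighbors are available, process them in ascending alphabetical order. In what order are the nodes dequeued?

L → B → G → I → N → O → D → H → M → A → C → P → E → K → Q → J → F

Visit L; enqueue B, G, I, N, O → queue [B, G, I, N, O]
Visit B; enqueue D, H, M → queue [G, I, N, O, D, H, M]
Visit G; enqueue A, C, P → queue [I, N, O, D, H, M, A, C, P]
Visit I; enqueue E → queue [N, O, D, H, M, A, C, P, E]
Visit N; enqueue K → queue [O, D, H, M, A, C, P, E, K]
Visit O; enqueue Q → queue [D, H, M, A, C, P, E, K, Q]
Visit D → queue [H, M, A, C, P, E, K, Q]
Visit H → queue [M, A, C, P, E, K, Q]
Visit M; enqueue J → queue [A, C, P, E, K, Q, J]
Visit A → queue [C, P, E, K, Q, J]
Visit C → queue [P, E, K, Q, J]
Visit P → queue [E, K, Q, J]
Visit E → queue [K, Q, J]
Visit K → queue [Q, J]
Visit Q; enqueue F → queue [J, F]
Visit J → queue [F]
Visit F → queue []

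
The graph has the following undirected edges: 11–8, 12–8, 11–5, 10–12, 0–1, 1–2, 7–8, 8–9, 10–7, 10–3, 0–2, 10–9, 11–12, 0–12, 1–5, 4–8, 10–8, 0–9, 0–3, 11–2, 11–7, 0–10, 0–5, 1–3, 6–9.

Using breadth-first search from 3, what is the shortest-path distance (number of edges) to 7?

2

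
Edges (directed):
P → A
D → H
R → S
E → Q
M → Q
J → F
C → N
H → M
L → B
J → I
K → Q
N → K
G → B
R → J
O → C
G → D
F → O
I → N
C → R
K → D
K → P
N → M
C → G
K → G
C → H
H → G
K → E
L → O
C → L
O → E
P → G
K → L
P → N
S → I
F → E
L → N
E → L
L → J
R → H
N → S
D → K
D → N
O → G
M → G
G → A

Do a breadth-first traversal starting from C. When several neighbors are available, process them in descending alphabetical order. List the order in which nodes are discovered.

C R N L H G S J M K O B D A I F Q P E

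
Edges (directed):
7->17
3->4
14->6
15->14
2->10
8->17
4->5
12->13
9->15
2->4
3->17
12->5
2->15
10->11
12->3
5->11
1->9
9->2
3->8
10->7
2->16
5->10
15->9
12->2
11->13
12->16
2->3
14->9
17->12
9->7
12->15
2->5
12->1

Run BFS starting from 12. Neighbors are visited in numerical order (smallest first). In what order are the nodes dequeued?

12 1 2 3 5 13 15 16 9 4 10 8 17 11 14 7 6

Visit 12; enqueue 1, 2, 3, 5, 13, 15, 16 → queue [1, 2, 3, 5, 13, 15, 16]
Visit 1; enqueue 9 → queue [2, 3, 5, 13, 15, 16, 9]
Visit 2; enqueue 4, 10 → queue [3, 5, 13, 15, 16, 9, 4, 10]
Visit 3; enqueue 8, 17 → queue [5, 13, 15, 16, 9, 4, 10, 8, 17]
Visit 5; enqueue 11 → queue [13, 15, 16, 9, 4, 10, 8, 17, 11]
Visit 13 → queue [15, 16, 9, 4, 10, 8, 17, 11]
Visit 15; enqueue 14 → queue [16, 9, 4, 10, 8, 17, 11, 14]
Visit 16 → queue [9, 4, 10, 8, 17, 11, 14]
Visit 9; enqueue 7 → queue [4, 10, 8, 17, 11, 14, 7]
Visit 4 → queue [10, 8, 17, 11, 14, 7]
Visit 10 → queue [8, 17, 11, 14, 7]
Visit 8 → queue [17, 11, 14, 7]
Visit 17 → queue [11, 14, 7]
Visit 11 → queue [14, 7]
Visit 14; enqueue 6 → queue [7, 6]
Visit 7 → queue [6]
Visit 6 → queue []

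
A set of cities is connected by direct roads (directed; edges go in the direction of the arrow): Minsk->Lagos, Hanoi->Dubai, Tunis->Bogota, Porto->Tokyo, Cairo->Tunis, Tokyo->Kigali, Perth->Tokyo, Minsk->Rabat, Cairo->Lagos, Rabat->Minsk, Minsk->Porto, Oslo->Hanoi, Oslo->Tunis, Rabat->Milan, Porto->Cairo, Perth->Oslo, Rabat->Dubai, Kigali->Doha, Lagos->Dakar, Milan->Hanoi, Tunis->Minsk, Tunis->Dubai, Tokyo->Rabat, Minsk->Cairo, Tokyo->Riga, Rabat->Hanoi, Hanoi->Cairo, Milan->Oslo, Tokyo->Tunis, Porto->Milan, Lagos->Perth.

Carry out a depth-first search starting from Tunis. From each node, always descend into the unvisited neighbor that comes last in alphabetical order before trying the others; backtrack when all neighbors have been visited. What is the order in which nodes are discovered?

Tunis, Minsk, Rabat, Milan, Oslo, Hanoi, Dubai, Cairo, Lagos, Perth, Tokyo, Riga, Kigali, Doha, Dakar, Porto, Bogota

Visit Tunis
Tunis → Minsk
Minsk → Rabat
Rabat → Milan
Milan → Oslo
Oslo → Hanoi
Hanoi → Dubai
Hanoi → Cairo
Cairo → Lagos
Lagos → Perth
Perth → Tokyo
Tokyo → Riga
Tokyo → Kigali
Kigali → Doha
Lagos → Dakar
Minsk → Porto
Tunis → Bogota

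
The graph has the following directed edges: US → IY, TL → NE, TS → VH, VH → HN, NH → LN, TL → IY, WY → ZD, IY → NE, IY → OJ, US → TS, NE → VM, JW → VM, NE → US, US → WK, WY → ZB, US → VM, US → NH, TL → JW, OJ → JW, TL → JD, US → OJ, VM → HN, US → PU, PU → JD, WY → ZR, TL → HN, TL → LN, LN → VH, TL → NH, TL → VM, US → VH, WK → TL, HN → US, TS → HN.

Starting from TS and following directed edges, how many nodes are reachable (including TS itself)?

BFS from TS visits: TS, HN, VH, US, IY, NH, OJ, PU, VM, WK, NE, LN, JW, JD, TL
Reachable nodes: 15 of 19 total.

15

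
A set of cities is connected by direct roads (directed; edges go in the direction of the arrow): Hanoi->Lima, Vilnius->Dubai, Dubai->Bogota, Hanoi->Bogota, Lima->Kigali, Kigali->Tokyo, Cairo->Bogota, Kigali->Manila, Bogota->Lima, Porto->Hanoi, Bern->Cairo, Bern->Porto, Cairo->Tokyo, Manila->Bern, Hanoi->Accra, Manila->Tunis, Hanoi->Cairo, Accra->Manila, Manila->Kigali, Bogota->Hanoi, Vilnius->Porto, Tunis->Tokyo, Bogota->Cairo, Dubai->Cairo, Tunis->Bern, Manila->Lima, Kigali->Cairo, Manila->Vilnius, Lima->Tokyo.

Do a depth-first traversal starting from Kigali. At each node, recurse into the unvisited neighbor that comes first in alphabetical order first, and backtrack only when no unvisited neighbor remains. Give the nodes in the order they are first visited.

Kigali -> Cairo -> Bogota -> Hanoi -> Accra -> Manila -> Bern -> Porto -> Lima -> Tokyo -> Tunis -> Vilnius -> Dubai

Visit Kigali
Kigali → Cairo
Cairo → Bogota
Bogota → Hanoi
Hanoi → Accra
Accra → Manila
Manila → Bern
Bern → Porto
Manila → Lima
Lima → Tokyo
Manila → Tunis
Manila → Vilnius
Vilnius → Dubai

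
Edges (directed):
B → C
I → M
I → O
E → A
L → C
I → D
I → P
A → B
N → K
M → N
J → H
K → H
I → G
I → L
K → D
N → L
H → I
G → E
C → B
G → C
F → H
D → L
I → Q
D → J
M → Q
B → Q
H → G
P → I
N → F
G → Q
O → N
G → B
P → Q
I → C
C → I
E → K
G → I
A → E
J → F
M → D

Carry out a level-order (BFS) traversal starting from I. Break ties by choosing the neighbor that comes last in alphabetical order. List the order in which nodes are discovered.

Visit I; enqueue Q, P, O, M, L, G, D, C → queue [Q, P, O, M, L, G, D, C]
Visit Q → queue [P, O, M, L, G, D, C]
Visit P → queue [O, M, L, G, D, C]
Visit O; enqueue N → queue [M, L, G, D, C, N]
Visit M → queue [L, G, D, C, N]
Visit L → queue [G, D, C, N]
Visit G; enqueue E, B → queue [D, C, N, E, B]
Visit D; enqueue J → queue [C, N, E, B, J]
Visit C → queue [N, E, B, J]
Visit N; enqueue K, F → queue [E, B, J, K, F]
Visit E; enqueue A → queue [B, J, K, F, A]
Visit B → queue [J, K, F, A]
Visit J; enqueue H → queue [K, F, A, H]
Visit K → queue [F, A, H]
Visit F → queue [A, H]
Visit A → queue [H]
Visit H → queue []

I, Q, P, O, M, L, G, D, C, N, E, B, J, K, F, A, H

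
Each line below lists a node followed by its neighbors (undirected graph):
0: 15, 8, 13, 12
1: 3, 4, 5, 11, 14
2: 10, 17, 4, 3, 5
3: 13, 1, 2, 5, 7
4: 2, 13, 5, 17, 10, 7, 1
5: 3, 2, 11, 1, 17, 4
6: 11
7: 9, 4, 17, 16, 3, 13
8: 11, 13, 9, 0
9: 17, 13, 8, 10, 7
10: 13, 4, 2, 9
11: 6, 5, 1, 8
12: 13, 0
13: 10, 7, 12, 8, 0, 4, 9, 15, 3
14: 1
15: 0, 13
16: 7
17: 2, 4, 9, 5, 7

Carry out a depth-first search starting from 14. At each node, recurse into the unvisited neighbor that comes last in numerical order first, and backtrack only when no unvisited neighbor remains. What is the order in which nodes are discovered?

14, 1, 11, 8, 13, 15, 0, 12, 10, 9, 17, 7, 16, 4, 5, 3, 2, 6

Visit 14
14 → 1
1 → 11
11 → 8
8 → 13
13 → 15
15 → 0
0 → 12
13 → 10
10 → 9
9 → 17
17 → 7
7 → 16
7 → 4
4 → 5
5 → 3
3 → 2
11 → 6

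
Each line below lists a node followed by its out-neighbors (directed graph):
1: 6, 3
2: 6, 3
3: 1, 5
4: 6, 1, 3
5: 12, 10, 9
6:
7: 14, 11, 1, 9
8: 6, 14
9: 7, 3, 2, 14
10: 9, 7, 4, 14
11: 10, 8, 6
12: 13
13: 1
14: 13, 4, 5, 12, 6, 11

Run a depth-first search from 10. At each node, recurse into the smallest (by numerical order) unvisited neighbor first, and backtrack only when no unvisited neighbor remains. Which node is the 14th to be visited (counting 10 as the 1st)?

13

Visit 10
10 → 4
4 → 1
1 → 3
3 → 5
5 → 9
9 → 2
2 → 6
9 → 7
7 → 11
11 → 8
8 → 14
14 → 12
12 → 13

Visit order: 10, 4, 1, 3, 5, 9, 2, 6, 7, 11, 8, 14, 12, 13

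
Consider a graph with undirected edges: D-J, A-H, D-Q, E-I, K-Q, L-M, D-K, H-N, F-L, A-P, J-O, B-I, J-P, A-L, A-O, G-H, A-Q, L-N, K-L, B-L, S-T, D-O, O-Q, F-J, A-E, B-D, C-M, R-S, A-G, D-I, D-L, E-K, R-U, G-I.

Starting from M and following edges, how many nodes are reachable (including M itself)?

BFS from M visits: M, L, C, N, K, F, D, B, A, H, Q, E, J, O, I, P, G
Reachable nodes: 17 of 21 total.

17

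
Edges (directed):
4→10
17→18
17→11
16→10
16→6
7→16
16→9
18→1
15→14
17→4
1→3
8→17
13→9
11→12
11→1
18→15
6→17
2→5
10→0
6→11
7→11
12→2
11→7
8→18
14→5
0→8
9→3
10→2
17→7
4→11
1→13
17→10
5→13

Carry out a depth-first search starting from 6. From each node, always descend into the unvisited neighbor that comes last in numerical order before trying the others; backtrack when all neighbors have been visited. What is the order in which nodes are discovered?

Visit 6
6 → 17
17 → 18
18 → 15
15 → 14
14 → 5
5 → 13
13 → 9
9 → 3
18 → 1
17 → 11
11 → 12
12 → 2
11 → 7
7 → 16
16 → 10
10 → 0
0 → 8
17 → 4

6 → 17 → 18 → 15 → 14 → 5 → 13 → 9 → 3 → 1 → 11 → 12 → 2 → 7 → 16 → 10 → 0 → 8 → 4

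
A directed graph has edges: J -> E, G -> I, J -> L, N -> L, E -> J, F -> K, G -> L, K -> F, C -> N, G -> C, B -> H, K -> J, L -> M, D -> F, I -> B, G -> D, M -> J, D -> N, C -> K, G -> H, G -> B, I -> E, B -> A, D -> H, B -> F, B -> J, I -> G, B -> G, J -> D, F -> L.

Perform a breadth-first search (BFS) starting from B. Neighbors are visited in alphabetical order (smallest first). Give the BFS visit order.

Visit B; enqueue A, F, G, H, J → queue [A, F, G, H, J]
Visit A → queue [F, G, H, J]
Visit F; enqueue K, L → queue [G, H, J, K, L]
Visit G; enqueue C, D, I → queue [H, J, K, L, C, D, I]
Visit H → queue [J, K, L, C, D, I]
Visit J; enqueue E → queue [K, L, C, D, I, E]
Visit K → queue [L, C, D, I, E]
Visit L; enqueue M → queue [C, D, I, E, M]
Visit C; enqueue N → queue [D, I, E, M, N]
Visit D → queue [I, E, M, N]
Visit I → queue [E, M, N]
Visit E → queue [M, N]
Visit M → queue [N]
Visit N → queue []

B, A, F, G, H, J, K, L, C, D, I, E, M, N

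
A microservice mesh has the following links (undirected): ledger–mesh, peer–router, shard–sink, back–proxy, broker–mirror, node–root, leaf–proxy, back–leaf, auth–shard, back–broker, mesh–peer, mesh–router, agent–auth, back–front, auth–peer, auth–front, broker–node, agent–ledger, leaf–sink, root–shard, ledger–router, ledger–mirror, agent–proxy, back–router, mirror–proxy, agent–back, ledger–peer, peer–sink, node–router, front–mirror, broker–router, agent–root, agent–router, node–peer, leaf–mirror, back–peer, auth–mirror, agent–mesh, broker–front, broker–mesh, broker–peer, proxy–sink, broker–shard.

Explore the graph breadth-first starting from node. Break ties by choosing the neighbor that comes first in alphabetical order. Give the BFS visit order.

node, broker, peer, root, router, back, front, mesh, mirror, shard, auth, ledger, sink, agent, leaf, proxy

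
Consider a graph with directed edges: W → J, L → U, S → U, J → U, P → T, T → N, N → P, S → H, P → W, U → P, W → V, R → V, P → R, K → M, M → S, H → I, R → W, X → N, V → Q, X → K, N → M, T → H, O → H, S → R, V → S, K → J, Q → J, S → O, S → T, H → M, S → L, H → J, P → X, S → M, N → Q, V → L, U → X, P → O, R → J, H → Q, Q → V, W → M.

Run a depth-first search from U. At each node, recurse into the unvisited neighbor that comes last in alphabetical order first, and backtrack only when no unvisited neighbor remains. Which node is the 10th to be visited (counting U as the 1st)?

Visit U
U → X
X → N
N → Q
Q → V
V → S
S → T
T → H
H → M
H → J
H → I
S → R
R → W
S → O
S → L
N → P
X → K

Visit order: U, X, N, Q, V, S, T, H, M, J, I, R, W, O, L, P, K

J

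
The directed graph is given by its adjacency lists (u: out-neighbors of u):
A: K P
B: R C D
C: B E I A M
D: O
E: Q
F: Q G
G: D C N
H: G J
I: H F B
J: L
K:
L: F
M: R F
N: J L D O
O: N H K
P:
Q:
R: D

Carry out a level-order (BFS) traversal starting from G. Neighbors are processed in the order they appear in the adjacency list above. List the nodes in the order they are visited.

Visit G; enqueue D, C, N → queue [D, C, N]
Visit D; enqueue O → queue [C, N, O]
Visit C; enqueue B, E, I, A, M → queue [N, O, B, E, I, A, M]
Visit N; enqueue J, L → queue [O, B, E, I, A, M, J, L]
Visit O; enqueue H, K → queue [B, E, I, A, M, J, L, H, K]
Visit B; enqueue R → queue [E, I, A, M, J, L, H, K, R]
Visit E; enqueue Q → queue [I, A, M, J, L, H, K, R, Q]
Visit I; enqueue F → queue [A, M, J, L, H, K, R, Q, F]
Visit A; enqueue P → queue [M, J, L, H, K, R, Q, F, P]
Visit M → queue [J, L, H, K, R, Q, F, P]
Visit J → queue [L, H, K, R, Q, F, P]
Visit L → queue [H, K, R, Q, F, P]
Visit H → queue [K, R, Q, F, P]
Visit K → queue [R, Q, F, P]
Visit R → queue [Q, F, P]
Visit Q → queue [F, P]
Visit F → queue [P]
Visit P → queue []

G -> D -> C -> N -> O -> B -> E -> I -> A -> M -> J -> L -> H -> K -> R -> Q -> F -> P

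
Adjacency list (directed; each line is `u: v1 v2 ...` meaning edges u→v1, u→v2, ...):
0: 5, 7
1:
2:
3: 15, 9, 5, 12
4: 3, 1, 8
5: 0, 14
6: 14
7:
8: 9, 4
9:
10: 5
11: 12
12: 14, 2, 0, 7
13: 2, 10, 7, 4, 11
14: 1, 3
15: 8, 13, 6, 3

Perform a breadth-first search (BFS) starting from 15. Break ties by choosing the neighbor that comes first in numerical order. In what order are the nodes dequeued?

Visit 15; enqueue 3, 6, 8, 13 → queue [3, 6, 8, 13]
Visit 3; enqueue 5, 9, 12 → queue [6, 8, 13, 5, 9, 12]
Visit 6; enqueue 14 → queue [8, 13, 5, 9, 12, 14]
Visit 8; enqueue 4 → queue [13, 5, 9, 12, 14, 4]
Visit 13; enqueue 2, 7, 10, 11 → queue [5, 9, 12, 14, 4, 2, 7, 10, 11]
Visit 5; enqueue 0 → queue [9, 12, 14, 4, 2, 7, 10, 11, 0]
Visit 9 → queue [12, 14, 4, 2, 7, 10, 11, 0]
Visit 12 → queue [14, 4, 2, 7, 10, 11, 0]
Visit 14; enqueue 1 → queue [4, 2, 7, 10, 11, 0, 1]
Visit 4 → queue [2, 7, 10, 11, 0, 1]
Visit 2 → queue [7, 10, 11, 0, 1]
Visit 7 → queue [10, 11, 0, 1]
Visit 10 → queue [11, 0, 1]
Visit 11 → queue [0, 1]
Visit 0 → queue [1]
Visit 1 → queue []

15 3 6 8 13 5 9 12 14 4 2 7 10 11 0 1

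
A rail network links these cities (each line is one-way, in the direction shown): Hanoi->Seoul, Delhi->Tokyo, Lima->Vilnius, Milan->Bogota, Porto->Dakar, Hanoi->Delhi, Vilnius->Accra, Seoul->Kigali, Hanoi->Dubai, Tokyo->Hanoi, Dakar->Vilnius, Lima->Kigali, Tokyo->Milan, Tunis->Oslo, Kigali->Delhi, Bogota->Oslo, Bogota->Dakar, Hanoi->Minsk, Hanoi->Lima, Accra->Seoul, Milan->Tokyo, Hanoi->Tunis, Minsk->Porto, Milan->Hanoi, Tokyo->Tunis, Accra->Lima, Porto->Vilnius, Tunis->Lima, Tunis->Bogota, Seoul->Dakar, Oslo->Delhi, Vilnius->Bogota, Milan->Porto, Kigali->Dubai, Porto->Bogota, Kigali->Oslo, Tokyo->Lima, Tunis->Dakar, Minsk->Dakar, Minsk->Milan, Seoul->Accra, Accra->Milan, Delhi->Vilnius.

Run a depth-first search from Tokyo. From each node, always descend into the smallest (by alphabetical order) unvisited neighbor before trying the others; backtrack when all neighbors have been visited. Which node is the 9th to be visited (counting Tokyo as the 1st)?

Visit Tokyo
Tokyo → Hanoi
Hanoi → Delhi
Delhi → Vilnius
Vilnius → Accra
Accra → Lima
Lima → Kigali
Kigali → Dubai
Kigali → Oslo
Accra → Milan
Milan → Bogota
Bogota → Dakar
Milan → Porto
Accra → Seoul
Hanoi → Minsk
Hanoi → Tunis

Visit order: Tokyo, Hanoi, Delhi, Vilnius, Accra, Lima, Kigali, Dubai, Oslo, Milan, Bogota, Dakar, Porto, Seoul, Minsk, Tunis

Oslo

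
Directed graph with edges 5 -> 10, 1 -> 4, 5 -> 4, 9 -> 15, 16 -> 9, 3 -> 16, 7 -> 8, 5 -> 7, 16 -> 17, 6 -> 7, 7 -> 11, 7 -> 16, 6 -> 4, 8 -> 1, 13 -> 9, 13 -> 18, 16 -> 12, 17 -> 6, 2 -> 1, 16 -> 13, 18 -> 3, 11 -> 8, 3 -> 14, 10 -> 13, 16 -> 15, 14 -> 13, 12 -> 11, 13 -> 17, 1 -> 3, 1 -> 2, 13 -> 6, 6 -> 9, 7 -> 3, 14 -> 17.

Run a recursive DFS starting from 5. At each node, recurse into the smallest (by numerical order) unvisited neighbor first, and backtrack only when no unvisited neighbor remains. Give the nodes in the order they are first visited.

5 -> 4 -> 7 -> 3 -> 14 -> 13 -> 6 -> 9 -> 15 -> 17 -> 18 -> 16 -> 12 -> 11 -> 8 -> 1 -> 2 -> 10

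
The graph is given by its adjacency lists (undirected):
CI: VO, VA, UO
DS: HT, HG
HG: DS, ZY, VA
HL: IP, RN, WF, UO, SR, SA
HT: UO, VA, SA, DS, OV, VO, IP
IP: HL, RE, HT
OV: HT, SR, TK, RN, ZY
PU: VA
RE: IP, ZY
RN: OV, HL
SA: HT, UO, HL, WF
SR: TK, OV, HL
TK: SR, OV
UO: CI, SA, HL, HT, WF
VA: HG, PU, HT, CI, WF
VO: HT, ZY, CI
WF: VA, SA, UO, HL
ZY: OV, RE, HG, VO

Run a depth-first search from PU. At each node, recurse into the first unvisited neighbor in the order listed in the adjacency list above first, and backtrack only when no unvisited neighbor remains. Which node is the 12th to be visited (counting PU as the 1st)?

TK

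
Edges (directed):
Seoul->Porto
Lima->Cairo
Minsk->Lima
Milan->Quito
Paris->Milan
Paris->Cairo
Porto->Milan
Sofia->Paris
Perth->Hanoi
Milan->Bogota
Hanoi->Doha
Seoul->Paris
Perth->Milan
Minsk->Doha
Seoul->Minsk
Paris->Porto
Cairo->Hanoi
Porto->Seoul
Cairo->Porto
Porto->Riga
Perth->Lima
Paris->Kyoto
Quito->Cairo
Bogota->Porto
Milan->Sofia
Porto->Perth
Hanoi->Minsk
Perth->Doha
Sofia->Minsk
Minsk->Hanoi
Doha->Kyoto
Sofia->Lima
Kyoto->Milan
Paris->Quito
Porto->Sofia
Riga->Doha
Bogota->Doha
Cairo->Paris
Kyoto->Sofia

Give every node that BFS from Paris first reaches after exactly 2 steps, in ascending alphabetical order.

Bogota, Hanoi, Perth, Riga, Seoul, Sofia

Level 0: Paris
Level 1: Cairo, Kyoto, Milan, Porto, Quito
Level 2: Bogota, Hanoi, Perth, Riga, Seoul, Sofia
Level 3: Doha, Lima, Minsk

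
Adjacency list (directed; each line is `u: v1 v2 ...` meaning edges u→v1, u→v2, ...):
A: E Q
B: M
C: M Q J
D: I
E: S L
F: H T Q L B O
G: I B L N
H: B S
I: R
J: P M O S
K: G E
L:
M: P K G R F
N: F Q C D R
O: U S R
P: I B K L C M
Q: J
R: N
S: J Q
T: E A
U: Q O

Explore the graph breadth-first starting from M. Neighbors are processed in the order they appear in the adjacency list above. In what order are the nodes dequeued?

M P K G R F I B L C E N H T Q O J S D A U

Visit M; enqueue P, K, G, R, F → queue [P, K, G, R, F]
Visit P; enqueue I, B, L, C → queue [K, G, R, F, I, B, L, C]
Visit K; enqueue E → queue [G, R, F, I, B, L, C, E]
Visit G; enqueue N → queue [R, F, I, B, L, C, E, N]
Visit R → queue [F, I, B, L, C, E, N]
Visit F; enqueue H, T, Q, O → queue [I, B, L, C, E, N, H, T, Q, O]
Visit I → queue [B, L, C, E, N, H, T, Q, O]
Visit B → queue [L, C, E, N, H, T, Q, O]
Visit L → queue [C, E, N, H, T, Q, O]
Visit C; enqueue J → queue [E, N, H, T, Q, O, J]
Visit E; enqueue S → queue [N, H, T, Q, O, J, S]
Visit N; enqueue D → queue [H, T, Q, O, J, S, D]
Visit H → queue [T, Q, O, J, S, D]
Visit T; enqueue A → queue [Q, O, J, S, D, A]
Visit Q → queue [O, J, S, D, A]
Visit O; enqueue U → queue [J, S, D, A, U]
Visit J → queue [S, D, A, U]
Visit S → queue [D, A, U]
Visit D → queue [A, U]
Visit A → queue [U]
Visit U → queue []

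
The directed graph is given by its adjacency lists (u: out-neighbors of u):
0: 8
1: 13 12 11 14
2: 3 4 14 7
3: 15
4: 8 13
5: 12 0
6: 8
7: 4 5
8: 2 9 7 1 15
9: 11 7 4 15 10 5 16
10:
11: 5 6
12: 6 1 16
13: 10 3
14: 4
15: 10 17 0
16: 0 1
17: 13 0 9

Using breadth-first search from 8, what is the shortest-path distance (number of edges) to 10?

Level 0: 8
Level 1: 1, 2, 7, 9, 15
Level 2: 0, 3, 4, 5, 10, 11, 12, 13, 14, 16, 17
Level 3: 6
10 first appears at level 2.

2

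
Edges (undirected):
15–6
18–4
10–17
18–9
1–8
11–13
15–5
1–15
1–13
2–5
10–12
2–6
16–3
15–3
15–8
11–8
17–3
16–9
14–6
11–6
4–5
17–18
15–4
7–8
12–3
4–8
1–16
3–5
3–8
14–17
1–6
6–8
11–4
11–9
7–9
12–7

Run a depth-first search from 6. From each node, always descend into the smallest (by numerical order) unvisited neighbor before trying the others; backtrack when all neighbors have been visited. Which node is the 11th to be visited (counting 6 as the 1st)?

Visit 6
6 → 1
1 → 8
8 → 3
3 → 5
5 → 2
5 → 4
4 → 11
11 → 9
9 → 7
7 → 12
12 → 10
10 → 17
17 → 14
17 → 18
9 → 16
11 → 13
4 → 15

Visit order: 6, 1, 8, 3, 5, 2, 4, 11, 9, 7, 12, 10, 17, 14, 18, 16, 13, 15

12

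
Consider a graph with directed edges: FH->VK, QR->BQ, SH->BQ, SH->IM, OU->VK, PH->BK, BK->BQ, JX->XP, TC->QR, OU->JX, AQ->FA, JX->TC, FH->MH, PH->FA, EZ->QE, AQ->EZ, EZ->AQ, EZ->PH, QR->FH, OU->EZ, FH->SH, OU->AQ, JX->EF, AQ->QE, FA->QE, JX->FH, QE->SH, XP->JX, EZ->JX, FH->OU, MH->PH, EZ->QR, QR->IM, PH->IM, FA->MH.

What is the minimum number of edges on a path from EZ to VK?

3

Level 0: EZ
Level 1: AQ, JX, PH, QE, QR
Level 2: BK, BQ, EF, FA, FH, IM, SH, TC, XP
Level 3: MH, OU, VK
VK first appears at level 3.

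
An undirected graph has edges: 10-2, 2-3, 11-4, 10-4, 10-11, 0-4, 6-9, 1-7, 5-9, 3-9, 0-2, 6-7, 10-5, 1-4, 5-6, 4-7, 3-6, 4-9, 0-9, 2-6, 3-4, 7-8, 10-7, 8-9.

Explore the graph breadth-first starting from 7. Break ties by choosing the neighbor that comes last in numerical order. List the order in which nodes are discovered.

7, 10, 8, 6, 4, 1, 11, 5, 2, 9, 3, 0

Visit 7; enqueue 10, 8, 6, 4, 1 → queue [10, 8, 6, 4, 1]
Visit 10; enqueue 11, 5, 2 → queue [8, 6, 4, 1, 11, 5, 2]
Visit 8; enqueue 9 → queue [6, 4, 1, 11, 5, 2, 9]
Visit 6; enqueue 3 → queue [4, 1, 11, 5, 2, 9, 3]
Visit 4; enqueue 0 → queue [1, 11, 5, 2, 9, 3, 0]
Visit 1 → queue [11, 5, 2, 9, 3, 0]
Visit 11 → queue [5, 2, 9, 3, 0]
Visit 5 → queue [2, 9, 3, 0]
Visit 2 → queue [9, 3, 0]
Visit 9 → queue [3, 0]
Visit 3 → queue [0]
Visit 0 → queue []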